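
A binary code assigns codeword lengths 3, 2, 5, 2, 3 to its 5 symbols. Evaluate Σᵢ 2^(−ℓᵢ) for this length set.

With common denominator 2^5 = 32: Σ 2^(−ℓᵢ) = 4/32 + 8/32 + 1/32 + 8/32 + 4/32 = 25/32 = 0.78125.

0.78125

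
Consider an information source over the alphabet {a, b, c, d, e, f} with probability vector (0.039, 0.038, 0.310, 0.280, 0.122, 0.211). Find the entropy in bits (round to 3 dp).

H = −Σ pᵢ log₂ pᵢ.
−0.039·log₂(0.039) = 0.1825
−0.038·log₂(0.038) = 0.1793
−0.310·log₂(0.310) = 0.5238
−0.280·log₂(0.280) = 0.5142
−0.122·log₂(0.122) = 0.3703
−0.211·log₂(0.211) = 0.4736
Sum ≈ 2.2437 → 2.244 bits.

2.244 bits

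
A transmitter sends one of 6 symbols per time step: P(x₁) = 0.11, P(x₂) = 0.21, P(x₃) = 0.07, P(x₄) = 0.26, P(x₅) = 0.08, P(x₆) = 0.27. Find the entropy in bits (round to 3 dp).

2.398 bits

H = −Σ pᵢ log₂ pᵢ.
−0.11·log₂(0.11) = 0.3503
−0.21·log₂(0.21) = 0.4728
−0.07·log₂(0.07) = 0.2686
−0.26·log₂(0.26) = 0.5053
−0.08·log₂(0.08) = 0.2915
−0.27·log₂(0.27) = 0.5100
Sum ≈ 2.3985 → 2.398 bits.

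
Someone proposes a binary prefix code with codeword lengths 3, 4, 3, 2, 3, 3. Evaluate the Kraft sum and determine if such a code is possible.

0.8125; yes

With common denominator 2^4 = 16: Σ 2^(−ℓᵢ) = 2/16 + 1/16 + 2/16 + 4/16 + 2/16 + 2/16 = 13/16 = 0.8125.
Kraft's inequality requires Σ ≤ 1; here Σ = 0.8125 ≤ 1, so such a prefix code exists.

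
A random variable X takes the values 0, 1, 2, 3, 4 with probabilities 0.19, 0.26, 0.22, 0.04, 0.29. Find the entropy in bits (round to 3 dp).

2.145 bits

H = −Σ pᵢ log₂ pᵢ.
−0.19·log₂(0.19) = 0.4552
−0.26·log₂(0.26) = 0.5053
−0.22·log₂(0.22) = 0.4806
−0.04·log₂(0.04) = 0.1858
−0.29·log₂(0.29) = 0.5179
Sum ≈ 2.1447 → 2.145 bits.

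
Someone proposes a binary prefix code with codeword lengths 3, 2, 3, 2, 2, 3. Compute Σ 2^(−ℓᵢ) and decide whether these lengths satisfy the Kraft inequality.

With common denominator 2^3 = 8: Σ 2^(−ℓᵢ) = 1/8 + 2/8 + 1/8 + 2/8 + 2/8 + 1/8 = 9/8 = 1.125.
Kraft's inequality requires Σ ≤ 1; here Σ = 1.125 > 1, so no such prefix code exists.

1.125; no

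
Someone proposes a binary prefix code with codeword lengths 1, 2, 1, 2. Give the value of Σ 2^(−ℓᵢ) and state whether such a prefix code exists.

1.5; no

With common denominator 2^2 = 4: Σ 2^(−ℓᵢ) = 2/4 + 1/4 + 2/4 + 1/4 = 6/4 = 1.5.
Kraft's inequality requires Σ ≤ 1; here Σ = 1.5 > 1, so no such prefix code exists.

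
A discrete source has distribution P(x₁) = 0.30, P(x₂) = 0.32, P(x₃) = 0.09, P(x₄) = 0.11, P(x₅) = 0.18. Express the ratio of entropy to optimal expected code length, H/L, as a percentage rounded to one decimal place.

98.0%

Entropy H = −Σ p log₂ p ≈ 2.1554 bits.
Huffman merges: 9/100+11/100→1/5; 9/50+1/5→19/50; 3/10+8/25→31/50; 19/50+31/50→1. L = 11/5 ≈ 2.2000.
Efficiency = H/L = 2.1554/2.2000 = 98.0%.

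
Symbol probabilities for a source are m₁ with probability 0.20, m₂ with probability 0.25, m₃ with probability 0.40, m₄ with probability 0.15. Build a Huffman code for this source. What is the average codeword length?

Repeatedly combine the two least-probable nodes; the expected code length is the sum of the merged weights.
merge 3/20 + 1/5 → 7/20
merge 1/4 + 7/20 → 3/5
merge 2/5 + 3/5 → 1
L = 7/20 + 3/5 + 1 = 39/20 = 1.95 bits/symbol.

1.95 bits/symbol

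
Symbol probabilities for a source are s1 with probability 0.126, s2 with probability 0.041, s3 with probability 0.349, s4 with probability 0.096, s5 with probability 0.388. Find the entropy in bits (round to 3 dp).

H = −Σ pᵢ log₂ pᵢ.
−0.126·log₂(0.126) = 0.3766
−0.041·log₂(0.041) = 0.1889
−0.349·log₂(0.349) = 0.5300
−0.096·log₂(0.096) = 0.3246
−0.388·log₂(0.388) = 0.5300
Sum ≈ 1.9500 → 1.950 bits.

1.950 bits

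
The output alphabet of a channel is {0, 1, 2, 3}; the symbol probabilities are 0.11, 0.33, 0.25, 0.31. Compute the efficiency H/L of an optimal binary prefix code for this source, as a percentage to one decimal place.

95.1%

Entropy H = −Σ p log₂ p ≈ 1.9019 bits.
Huffman merges: 11/100+1/4→9/25; 31/100+33/100→16/25; 9/25+16/25→1. L = 2 ≈ 2.0000.
Efficiency = H/L = 1.9019/2.0000 = 95.1%.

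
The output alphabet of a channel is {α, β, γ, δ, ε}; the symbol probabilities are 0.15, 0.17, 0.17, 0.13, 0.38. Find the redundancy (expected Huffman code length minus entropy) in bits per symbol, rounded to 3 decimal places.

Entropy H = −Σ p log₂ p ≈ 2.1928 bits.
Huffman merges: 13/100+3/20→7/25; 17/100+17/100→17/50; 7/25+17/50→31/50; 19/50+31/50→1. L = 56/25 ≈ 2.2400.
L − H = 2.2400 − 2.1928 = 0.047 bits.

0.047 bits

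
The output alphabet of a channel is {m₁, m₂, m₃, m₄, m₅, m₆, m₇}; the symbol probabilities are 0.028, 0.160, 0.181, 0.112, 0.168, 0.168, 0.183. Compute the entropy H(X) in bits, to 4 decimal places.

2.6806 bits

H = −Σ pᵢ log₂ pᵢ.
−0.028·log₂(0.028) = 0.1444
−0.160·log₂(0.160) = 0.4230
−0.181·log₂(0.181) = 0.4463
−0.112·log₂(0.112) = 0.3537
−0.168·log₂(0.168) = 0.4323
−0.168·log₂(0.168) = 0.4323
−0.183·log₂(0.183) = 0.4484
Sum ≈ 2.6806 → 2.6806 bits.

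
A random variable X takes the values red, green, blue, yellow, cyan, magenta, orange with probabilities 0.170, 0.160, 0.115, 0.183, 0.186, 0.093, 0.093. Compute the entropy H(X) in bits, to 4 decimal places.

2.7535 bits

H = −Σ pᵢ log₂ pᵢ.
−0.170·log₂(0.170) = 0.4346
−0.160·log₂(0.160) = 0.4230
−0.115·log₂(0.115) = 0.3588
−0.183·log₂(0.183) = 0.4484
−0.186·log₂(0.186) = 0.4514
−0.093·log₂(0.093) = 0.3187
−0.093·log₂(0.093) = 0.3187
Sum ≈ 2.7535 → 2.7535 bits.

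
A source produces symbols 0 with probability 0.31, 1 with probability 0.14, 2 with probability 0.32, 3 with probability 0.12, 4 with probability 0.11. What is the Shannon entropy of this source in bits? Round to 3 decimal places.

2.164 bits

H = −Σ pᵢ log₂ pᵢ.
−0.31·log₂(0.31) = 0.5238
−0.14·log₂(0.14) = 0.3971
−0.32·log₂(0.32) = 0.5260
−0.12·log₂(0.12) = 0.3671
−0.11·log₂(0.11) = 0.3503
Sum ≈ 2.1643 → 2.164 bits.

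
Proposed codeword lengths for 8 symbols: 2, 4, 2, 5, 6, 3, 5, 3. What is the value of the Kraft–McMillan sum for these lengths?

0.890625

With common denominator 2^6 = 64: Σ 2^(−ℓᵢ) = 16/64 + 4/64 + 16/64 + 2/64 + 1/64 + 8/64 + 2/64 + 8/64 = 57/64 = 0.890625.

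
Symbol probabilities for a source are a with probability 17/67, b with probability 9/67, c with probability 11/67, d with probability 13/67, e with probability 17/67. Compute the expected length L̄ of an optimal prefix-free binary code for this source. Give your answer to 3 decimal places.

Repeatedly combine the two least-probable nodes; the expected code length is the sum of the merged weights.
merge 9/67 + 11/67 → 20/67
merge 13/67 + 17/67 → 30/67
merge 17/67 + 20/67 → 37/67
merge 30/67 + 37/67 → 1
L = 20/67 + 30/67 + 37/67 + 1 = 154/67 ≈ 2.299 bits/symbol.

2.299 bits/symbol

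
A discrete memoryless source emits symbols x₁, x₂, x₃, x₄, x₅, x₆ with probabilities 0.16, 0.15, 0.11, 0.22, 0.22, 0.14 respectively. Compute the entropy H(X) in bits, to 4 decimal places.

H = −Σ pᵢ log₂ pᵢ.
−0.16·log₂(0.16) = 0.4230
−0.15·log₂(0.15) = 0.4105
−0.11·log₂(0.11) = 0.3503
−0.22·log₂(0.22) = 0.4806
−0.22·log₂(0.22) = 0.4806
−0.14·log₂(0.14) = 0.3971
Sum ≈ 2.5421 → 2.5421 bits.

2.5421 bits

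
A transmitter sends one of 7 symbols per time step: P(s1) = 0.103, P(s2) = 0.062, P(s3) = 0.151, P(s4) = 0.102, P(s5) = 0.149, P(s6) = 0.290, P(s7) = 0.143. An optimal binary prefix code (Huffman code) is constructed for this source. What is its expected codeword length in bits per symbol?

Repeatedly combine the two least-probable nodes; the expected code length is the sum of the merged weights.
merge 31/500 + 51/500 → 41/250
merge 103/1000 + 143/1000 → 123/500
merge 149/1000 + 151/1000 → 3/10
merge 41/250 + 123/500 → 41/100
merge 29/100 + 3/10 → 59/100
merge 41/100 + 59/100 → 1
L = 41/250 + 123/500 + 3/10 + 41/100 + 59/100 + 1 = 271/100 = 2.71 bits/symbol.

2.71 bits/symbol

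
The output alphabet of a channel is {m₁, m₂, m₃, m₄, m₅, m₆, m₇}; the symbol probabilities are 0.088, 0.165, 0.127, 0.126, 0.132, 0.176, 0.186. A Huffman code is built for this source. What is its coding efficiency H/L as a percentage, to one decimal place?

Entropy H = −Σ p log₂ p ≈ 2.7702 bits.
Huffman merges: 11/125+63/500→107/500; 127/1000+33/250→259/1000; 33/200+22/125→341/1000; 93/500+107/500→2/5; 259/1000+341/1000→3/5; 2/5+3/5→1. L = 1407/500 ≈ 2.8140.
Efficiency = H/L = 2.7702/2.8140 = 98.4%.

98.4%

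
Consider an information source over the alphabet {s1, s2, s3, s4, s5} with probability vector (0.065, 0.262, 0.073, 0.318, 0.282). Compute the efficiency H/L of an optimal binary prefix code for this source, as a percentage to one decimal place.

Entropy H = −Σ p log₂ p ≈ 2.0789 bits.
Huffman merges: 13/200+73/1000→69/500; 69/500+131/500→2/5; 141/500+159/500→3/5; 2/5+3/5→1. L = 1069/500 ≈ 2.1380.
Efficiency = H/L = 2.0789/2.1380 = 97.2%.

97.2%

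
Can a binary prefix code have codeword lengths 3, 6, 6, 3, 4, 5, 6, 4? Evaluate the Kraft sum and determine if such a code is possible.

With common denominator 2^6 = 64: Σ 2^(−ℓᵢ) = 8/64 + 1/64 + 1/64 + 8/64 + 4/64 + 2/64 + 1/64 + 4/64 = 29/64 = 0.453125.
Kraft's inequality requires Σ ≤ 1; here Σ = 0.453125 ≤ 1, so such a prefix code exists.

0.453125; yes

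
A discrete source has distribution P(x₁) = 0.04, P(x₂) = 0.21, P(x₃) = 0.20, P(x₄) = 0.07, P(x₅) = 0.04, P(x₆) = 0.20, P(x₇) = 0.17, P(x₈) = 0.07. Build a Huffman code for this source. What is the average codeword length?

Repeatedly combine the two least-probable nodes; the expected code length is the sum of the merged weights.
merge 1/25 + 1/25 → 2/25
merge 7/100 + 7/100 → 7/50
merge 2/25 + 7/50 → 11/50
merge 17/100 + 1/5 → 37/100
merge 1/5 + 21/100 → 41/100
merge 11/50 + 37/100 → 59/100
merge 41/100 + 59/100 → 1
L = 2/25 + 7/50 + 11/50 + 37/100 + 41/100 + 59/100 + 1 = 281/100 = 2.81 bits/symbol.

2.81 bits/symbol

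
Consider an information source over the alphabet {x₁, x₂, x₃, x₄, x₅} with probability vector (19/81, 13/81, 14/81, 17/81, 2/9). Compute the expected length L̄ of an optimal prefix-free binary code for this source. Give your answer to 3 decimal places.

Repeatedly combine the two least-probable nodes; the expected code length is the sum of the merged weights.
merge 13/81 + 14/81 → 1/3
merge 17/81 + 2/9 → 35/81
merge 19/81 + 1/3 → 46/81
merge 35/81 + 46/81 → 1
L = 1/3 + 35/81 + 46/81 + 1 = 7/3 ≈ 2.333 bits/symbol.

2.333 bits/symbol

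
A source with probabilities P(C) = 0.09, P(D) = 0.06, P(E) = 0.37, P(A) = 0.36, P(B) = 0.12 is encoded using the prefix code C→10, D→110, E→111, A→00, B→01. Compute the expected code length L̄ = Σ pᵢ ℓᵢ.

L̄ = Σ pᵢ·ℓᵢ = 0.09·2 + 0.06·3 + 0.37·3 + 0.36·2 + 0.12·2 = 2.43 bits/symbol.

2.43 bits/symbol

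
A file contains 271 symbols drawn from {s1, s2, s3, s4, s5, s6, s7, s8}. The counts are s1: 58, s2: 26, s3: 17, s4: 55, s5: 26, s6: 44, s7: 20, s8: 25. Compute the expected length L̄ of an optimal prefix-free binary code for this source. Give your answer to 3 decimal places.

Probabilities are the counts divided by 271.
Repeatedly combine the two least-probable nodes; the expected code length is the sum of the merged weights.
merge 17/271 + 20/271 → 37/271
merge 25/271 + 26/271 → 51/271
merge 26/271 + 37/271 → 63/271
merge 44/271 + 51/271 → 95/271
merge 55/271 + 58/271 → 113/271
merge 63/271 + 95/271 → 158/271
merge 113/271 + 158/271 → 1
L = 37/271 + 51/271 + 63/271 + 95/271 + 113/271 + 158/271 + 1 = 788/271 ≈ 2.908 bits/symbol.

2.908 bits/symbol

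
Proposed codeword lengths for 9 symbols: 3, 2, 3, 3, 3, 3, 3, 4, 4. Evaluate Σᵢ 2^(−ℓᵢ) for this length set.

With common denominator 2^4 = 16: Σ 2^(−ℓᵢ) = 2/16 + 4/16 + 2/16 + 2/16 + 2/16 + 2/16 + 2/16 + 1/16 + 1/16 = 18/16 = 1.125.

1.125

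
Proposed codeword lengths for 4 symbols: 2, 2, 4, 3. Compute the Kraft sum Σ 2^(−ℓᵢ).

0.6875

With common denominator 2^4 = 16: Σ 2^(−ℓᵢ) = 4/16 + 4/16 + 1/16 + 2/16 = 11/16 = 0.6875.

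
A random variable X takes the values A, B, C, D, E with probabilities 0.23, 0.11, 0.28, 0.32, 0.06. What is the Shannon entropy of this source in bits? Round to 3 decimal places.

H = −Σ pᵢ log₂ pᵢ.
−0.23·log₂(0.23) = 0.4877
−0.11·log₂(0.11) = 0.3503
−0.28·log₂(0.28) = 0.5142
−0.32·log₂(0.32) = 0.5260
−0.06·log₂(0.06) = 0.2435
Sum ≈ 2.1217 → 2.122 bits.

2.122 bits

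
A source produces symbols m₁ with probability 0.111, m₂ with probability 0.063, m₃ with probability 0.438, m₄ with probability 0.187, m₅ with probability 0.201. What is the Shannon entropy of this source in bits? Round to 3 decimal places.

2.043 bits

H = −Σ pᵢ log₂ pᵢ.
−0.111·log₂(0.111) = 0.3520
−0.063·log₂(0.063) = 0.2513
−0.438·log₂(0.438) = 0.5217
−0.187·log₂(0.187) = 0.4523
−0.201·log₂(0.201) = 0.4653
Sum ≈ 2.0425 → 2.043 bits.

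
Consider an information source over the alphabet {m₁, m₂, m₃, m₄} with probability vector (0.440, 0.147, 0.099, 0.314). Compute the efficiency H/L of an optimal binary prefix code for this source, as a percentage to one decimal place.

98.7%

Entropy H = −Σ p log₂ p ≈ 1.7828 bits.
Huffman merges: 99/1000+147/1000→123/500; 123/500+157/500→14/25; 11/25+14/25→1. L = 903/500 ≈ 1.8060.
Efficiency = H/L = 1.7828/1.8060 = 98.7%.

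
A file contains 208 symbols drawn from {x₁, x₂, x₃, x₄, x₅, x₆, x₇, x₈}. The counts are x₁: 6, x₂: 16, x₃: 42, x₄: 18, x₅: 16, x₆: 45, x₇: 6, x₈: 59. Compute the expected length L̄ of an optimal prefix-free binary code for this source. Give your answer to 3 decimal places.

Probabilities are the counts divided by 208.
Repeatedly combine the two least-probable nodes; the expected code length is the sum of the merged weights.
merge 3/104 + 3/104 → 3/52
merge 3/52 + 1/13 → 7/52
merge 1/13 + 9/104 → 17/104
merge 7/52 + 17/104 → 31/104
merge 21/104 + 45/208 → 87/208
merge 59/208 + 31/104 → 121/208
merge 87/208 + 121/208 → 1
L = 3/52 + 7/52 + 17/104 + 31/104 + 87/208 + 121/208 + 1 = 69/26 ≈ 2.654 bits/symbol.

2.654 bits/symbol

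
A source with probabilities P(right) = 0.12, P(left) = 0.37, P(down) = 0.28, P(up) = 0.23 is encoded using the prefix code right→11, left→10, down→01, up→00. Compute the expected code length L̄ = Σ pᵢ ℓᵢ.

2 bits/symbol

L̄ = Σ pᵢ·ℓᵢ = 0.12·2 + 0.37·2 + 0.28·2 + 0.23·2 = 2 bits/symbol.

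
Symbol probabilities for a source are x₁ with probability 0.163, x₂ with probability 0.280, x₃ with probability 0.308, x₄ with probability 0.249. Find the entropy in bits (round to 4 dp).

H = −Σ pᵢ log₂ pᵢ.
−0.163·log₂(0.163) = 0.4266
−0.280·log₂(0.280) = 0.5142
−0.308·log₂(0.308) = 0.5233
−0.249·log₂(0.249) = 0.4994
Sum ≈ 1.9635 → 1.9635 bits.

1.9635 bits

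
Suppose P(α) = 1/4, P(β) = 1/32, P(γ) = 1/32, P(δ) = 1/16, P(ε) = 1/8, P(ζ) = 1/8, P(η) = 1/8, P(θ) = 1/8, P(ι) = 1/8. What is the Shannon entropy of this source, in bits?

2.9375 bits

Each probability is a power of 1/2, so log₂(1/p) is an integer.
H = Σ p·log₂(1/p) = 1/4·2 + 1/32·5 + 1/32·5 + 1/16·4 + 1/8·3 + 1/8·3 + 1/8·3 + 1/8·3 + 1/8·3 = 2.9375 bits.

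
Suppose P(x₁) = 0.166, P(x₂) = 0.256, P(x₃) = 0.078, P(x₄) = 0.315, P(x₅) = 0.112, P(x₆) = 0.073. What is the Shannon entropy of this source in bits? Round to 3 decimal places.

H = −Σ pᵢ log₂ pᵢ.
−0.166·log₂(0.166) = 0.4301
−0.256·log₂(0.256) = 0.5032
−0.078·log₂(0.078) = 0.2871
−0.315·log₂(0.315) = 0.5250
−0.112·log₂(0.112) = 0.3537
−0.073·log₂(0.073) = 0.2756
Sum ≈ 2.3747 → 2.375 bits.

2.375 bits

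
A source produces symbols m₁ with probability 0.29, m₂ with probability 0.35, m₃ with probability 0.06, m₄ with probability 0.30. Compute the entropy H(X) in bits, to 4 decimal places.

H = −Σ pᵢ log₂ pᵢ.
−0.29·log₂(0.29) = 0.5179
−0.35·log₂(0.35) = 0.5301
−0.06·log₂(0.06) = 0.2435
−0.30·log₂(0.30) = 0.5211
Sum ≈ 1.8126 → 1.8126 bits.

1.8126 bits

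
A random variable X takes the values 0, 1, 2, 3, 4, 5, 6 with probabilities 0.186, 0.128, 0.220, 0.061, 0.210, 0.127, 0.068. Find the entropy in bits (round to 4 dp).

2.6723 bits

H = −Σ pᵢ log₂ pᵢ.
−0.186·log₂(0.186) = 0.4514
−0.128·log₂(0.128) = 0.3796
−0.220·log₂(0.220) = 0.4806
−0.061·log₂(0.061) = 0.2461
−0.210·log₂(0.210) = 0.4728
−0.127·log₂(0.127) = 0.3781
−0.068·log₂(0.068) = 0.2637
Sum ≈ 2.6723 → 2.6723 bits.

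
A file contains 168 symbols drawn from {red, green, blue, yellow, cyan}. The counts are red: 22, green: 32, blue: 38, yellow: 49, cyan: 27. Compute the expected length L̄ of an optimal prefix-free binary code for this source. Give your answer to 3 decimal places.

Probabilities are the counts divided by 168.
Repeatedly combine the two least-probable nodes; the expected code length is the sum of the merged weights.
merge 11/84 + 9/56 → 7/24
merge 4/21 + 19/84 → 5/12
merge 7/24 + 7/24 → 7/12
merge 5/12 + 7/12 → 1
L = 7/24 + 5/12 + 7/12 + 1 = 55/24 ≈ 2.292 bits/symbol.

2.292 bits/symbol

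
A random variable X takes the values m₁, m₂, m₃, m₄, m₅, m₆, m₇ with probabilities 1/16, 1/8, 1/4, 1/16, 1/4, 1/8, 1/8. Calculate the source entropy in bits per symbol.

Each probability is a power of 1/2, so log₂(1/p) is an integer.
H = Σ p·log₂(1/p) = 1/16·4 + 1/8·3 + 1/4·2 + 1/16·4 + 1/4·2 + 1/8·3 + 1/8·3 = 2.625 bits.

2.625 bits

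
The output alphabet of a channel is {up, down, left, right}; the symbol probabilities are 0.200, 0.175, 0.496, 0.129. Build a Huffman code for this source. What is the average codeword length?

1.808 bits/symbol

Repeatedly combine the two least-probable nodes; the expected code length is the sum of the merged weights.
merge 129/1000 + 7/40 → 38/125
merge 1/5 + 38/125 → 63/125
merge 62/125 + 63/125 → 1
L = 38/125 + 63/125 + 1 = 226/125 = 1.808 bits/symbol.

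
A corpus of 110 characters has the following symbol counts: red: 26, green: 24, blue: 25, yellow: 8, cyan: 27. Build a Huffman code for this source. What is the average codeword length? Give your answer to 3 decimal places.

2.291 bits/symbol

Probabilities are the counts divided by 110.
Repeatedly combine the two least-probable nodes; the expected code length is the sum of the merged weights.
merge 4/55 + 12/55 → 16/55
merge 5/22 + 13/55 → 51/110
merge 27/110 + 16/55 → 59/110
merge 51/110 + 59/110 → 1
L = 16/55 + 51/110 + 59/110 + 1 = 126/55 ≈ 2.291 bits/symbol.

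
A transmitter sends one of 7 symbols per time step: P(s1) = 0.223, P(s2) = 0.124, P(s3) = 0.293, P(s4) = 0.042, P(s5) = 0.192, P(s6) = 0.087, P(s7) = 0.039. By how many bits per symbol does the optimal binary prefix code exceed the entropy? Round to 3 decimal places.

0.028 bits

Entropy H = −Σ p log₂ p ≈ 2.5133 bits.
Huffman merges: 39/1000+21/500→81/1000; 81/1000+87/1000→21/125; 31/250+21/125→73/250; 24/125+223/1000→83/200; 73/250+293/1000→117/200; 83/200+117/200→1. L = 2541/1000 ≈ 2.5410.
L − H = 2.5410 − 2.5133 = 0.028 bits.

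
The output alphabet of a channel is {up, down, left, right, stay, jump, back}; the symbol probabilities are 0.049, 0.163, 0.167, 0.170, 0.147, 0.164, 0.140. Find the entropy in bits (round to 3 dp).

2.737 bits

H = −Σ pᵢ log₂ pᵢ.
−0.049·log₂(0.049) = 0.2132
−0.163·log₂(0.163) = 0.4266
−0.167·log₂(0.167) = 0.4312
−0.170·log₂(0.170) = 0.4346
−0.147·log₂(0.147) = 0.4066
−0.164·log₂(0.164) = 0.4278
−0.140·log₂(0.140) = 0.3971
Sum ≈ 2.7371 → 2.737 bits.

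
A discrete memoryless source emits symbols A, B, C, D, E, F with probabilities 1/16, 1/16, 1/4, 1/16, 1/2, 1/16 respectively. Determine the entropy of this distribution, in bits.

2 bits

Each probability is a power of 1/2, so log₂(1/p) is an integer.
H = Σ p·log₂(1/p) = 1/16·4 + 1/16·4 + 1/4·2 + 1/16·4 + 1/2·1 + 1/16·4 = 2 bits.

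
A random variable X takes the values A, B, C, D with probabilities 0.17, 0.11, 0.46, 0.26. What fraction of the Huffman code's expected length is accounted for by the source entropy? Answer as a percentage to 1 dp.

Entropy H = −Σ p log₂ p ≈ 1.8055 bits.
Huffman merges: 11/100+17/100→7/25; 13/50+7/25→27/50; 23/50+27/50→1. L = 91/50 ≈ 1.8200.
Efficiency = H/L = 1.8055/1.8200 = 99.2%.

99.2%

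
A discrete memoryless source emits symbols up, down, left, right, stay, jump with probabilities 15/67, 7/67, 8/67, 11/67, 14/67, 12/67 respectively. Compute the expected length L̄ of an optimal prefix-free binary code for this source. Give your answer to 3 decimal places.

2.567 bits/symbol

Repeatedly combine the two least-probable nodes; the expected code length is the sum of the merged weights.
merge 7/67 + 8/67 → 15/67
merge 11/67 + 12/67 → 23/67
merge 14/67 + 15/67 → 29/67
merge 15/67 + 23/67 → 38/67
merge 29/67 + 38/67 → 1
L = 15/67 + 23/67 + 29/67 + 38/67 + 1 = 172/67 ≈ 2.567 bits/symbol.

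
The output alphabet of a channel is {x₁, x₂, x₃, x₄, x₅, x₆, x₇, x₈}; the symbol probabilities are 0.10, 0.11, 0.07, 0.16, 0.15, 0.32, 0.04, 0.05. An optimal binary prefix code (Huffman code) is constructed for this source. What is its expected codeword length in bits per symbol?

2.77 bits/symbol

Repeatedly combine the two least-probable nodes; the expected code length is the sum of the merged weights.
merge 1/25 + 1/20 → 9/100
merge 7/100 + 9/100 → 4/25
merge 1/10 + 11/100 → 21/100
merge 3/20 + 4/25 → 31/100
merge 4/25 + 21/100 → 37/100
merge 31/100 + 8/25 → 63/100
merge 37/100 + 63/100 → 1
L = 9/100 + 4/25 + 21/100 + 31/100 + 37/100 + 63/100 + 1 = 277/100 = 2.77 bits/symbol.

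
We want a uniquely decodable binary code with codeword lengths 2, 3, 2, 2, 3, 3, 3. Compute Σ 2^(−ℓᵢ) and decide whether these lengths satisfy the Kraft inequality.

With common denominator 2^3 = 8: Σ 2^(−ℓᵢ) = 2/8 + 1/8 + 2/8 + 2/8 + 1/8 + 1/8 + 1/8 = 10/8 = 1.25.
Kraft's inequality requires Σ ≤ 1; here Σ = 1.25 > 1, so no such prefix code exists.

1.25; no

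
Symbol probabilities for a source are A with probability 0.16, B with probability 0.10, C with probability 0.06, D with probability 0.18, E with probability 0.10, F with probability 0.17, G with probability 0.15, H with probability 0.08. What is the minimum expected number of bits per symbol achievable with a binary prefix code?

Repeatedly combine the two least-probable nodes; the expected code length is the sum of the merged weights.
merge 3/50 + 2/25 → 7/50
merge 1/10 + 1/10 → 1/5
merge 7/50 + 3/20 → 29/100
merge 4/25 + 17/100 → 33/100
merge 9/50 + 1/5 → 19/50
merge 29/100 + 33/100 → 31/50
merge 19/50 + 31/50 → 1
L = 7/50 + 1/5 + 29/100 + 33/100 + 19/50 + 31/50 + 1 = 74/25 = 2.96 bits/symbol.

2.96 bits/symbol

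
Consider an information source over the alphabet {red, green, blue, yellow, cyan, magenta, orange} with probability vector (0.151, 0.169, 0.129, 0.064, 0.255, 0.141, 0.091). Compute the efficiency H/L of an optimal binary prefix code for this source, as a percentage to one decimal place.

Entropy H = −Σ p log₂ p ≈ 2.6961 bits.
Huffman merges: 8/125+91/1000→31/200; 129/1000+141/1000→27/100; 151/1000+31/200→153/500; 169/1000+51/200→53/125; 27/100+153/500→72/125; 53/125+72/125→1. L = 2731/1000 ≈ 2.7310.
Efficiency = H/L = 2.6961/2.7310 = 98.7%.

98.7%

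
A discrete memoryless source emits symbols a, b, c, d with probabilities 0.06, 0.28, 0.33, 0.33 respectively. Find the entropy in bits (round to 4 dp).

H = −Σ pᵢ log₂ pᵢ.
−0.06·log₂(0.06) = 0.2435
−0.28·log₂(0.28) = 0.5142
−0.33·log₂(0.33) = 0.5278
−0.33·log₂(0.33) = 0.5278
Sum ≈ 1.8134 → 1.8134 bits.

1.8134 bits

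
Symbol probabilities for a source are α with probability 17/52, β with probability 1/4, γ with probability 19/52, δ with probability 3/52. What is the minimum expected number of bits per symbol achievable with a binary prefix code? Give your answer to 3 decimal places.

1.942 bits/symbol

Repeatedly combine the two least-probable nodes; the expected code length is the sum of the merged weights.
merge 3/52 + 1/4 → 4/13
merge 4/13 + 17/52 → 33/52
merge 19/52 + 33/52 → 1
L = 4/13 + 33/52 + 1 = 101/52 ≈ 1.942 bits/symbol.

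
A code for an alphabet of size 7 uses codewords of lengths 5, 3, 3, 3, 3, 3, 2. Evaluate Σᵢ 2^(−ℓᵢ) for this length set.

0.90625

With common denominator 2^5 = 32: Σ 2^(−ℓᵢ) = 1/32 + 4/32 + 4/32 + 4/32 + 4/32 + 4/32 + 8/32 = 29/32 = 0.90625.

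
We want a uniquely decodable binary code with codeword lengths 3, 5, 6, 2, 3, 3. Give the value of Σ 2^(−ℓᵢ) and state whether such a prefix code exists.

With common denominator 2^6 = 64: Σ 2^(−ℓᵢ) = 8/64 + 2/64 + 1/64 + 16/64 + 8/64 + 8/64 = 43/64 = 0.671875.
Kraft's inequality requires Σ ≤ 1; here Σ = 0.671875 ≤ 1, so such a prefix code exists.

0.671875; yes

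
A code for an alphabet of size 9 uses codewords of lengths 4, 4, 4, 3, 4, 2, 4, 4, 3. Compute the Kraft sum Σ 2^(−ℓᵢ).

With common denominator 2^4 = 16: Σ 2^(−ℓᵢ) = 1/16 + 1/16 + 1/16 + 2/16 + 1/16 + 4/16 + 1/16 + 1/16 + 2/16 = 14/16 = 0.875.

0.875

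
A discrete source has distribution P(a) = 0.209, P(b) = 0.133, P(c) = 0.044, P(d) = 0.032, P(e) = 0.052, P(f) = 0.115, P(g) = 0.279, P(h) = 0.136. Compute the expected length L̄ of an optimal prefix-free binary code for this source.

2.716 bits/symbol

Repeatedly combine the two least-probable nodes; the expected code length is the sum of the merged weights.
merge 4/125 + 11/250 → 19/250
merge 13/250 + 19/250 → 16/125
merge 23/200 + 16/125 → 243/1000
merge 133/1000 + 17/125 → 269/1000
merge 209/1000 + 243/1000 → 113/250
merge 269/1000 + 279/1000 → 137/250
merge 113/250 + 137/250 → 1
L = 19/250 + 16/125 + 243/1000 + 269/1000 + 113/250 + 137/250 + 1 = 679/250 = 2.716 bits/symbol.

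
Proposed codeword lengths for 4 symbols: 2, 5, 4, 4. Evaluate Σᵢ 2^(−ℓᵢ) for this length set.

0.40625

With common denominator 2^5 = 32: Σ 2^(−ℓᵢ) = 8/32 + 1/32 + 2/32 + 2/32 = 13/32 = 0.40625.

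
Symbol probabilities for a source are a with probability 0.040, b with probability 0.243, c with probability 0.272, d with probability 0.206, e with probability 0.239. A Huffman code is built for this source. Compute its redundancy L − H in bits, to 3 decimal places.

Entropy H = −Σ p log₂ p ≈ 2.1557 bits.
Huffman merges: 1/25+103/500→123/500; 239/1000+243/1000→241/500; 123/500+34/125→259/500; 241/500+259/500→1. L = 1123/500 ≈ 2.2460.
L − H = 2.2460 − 2.1557 = 0.090 bits.

0.090 bits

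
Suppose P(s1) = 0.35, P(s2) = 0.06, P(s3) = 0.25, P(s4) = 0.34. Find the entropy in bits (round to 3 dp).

1.803 bits

H = −Σ pᵢ log₂ pᵢ.
−0.35·log₂(0.35) = 0.5301
−0.06·log₂(0.06) = 0.2435
−0.25·log₂(0.25) = 0.5000
−0.34·log₂(0.34) = 0.5292
Sum ≈ 1.8028 → 1.803 bits.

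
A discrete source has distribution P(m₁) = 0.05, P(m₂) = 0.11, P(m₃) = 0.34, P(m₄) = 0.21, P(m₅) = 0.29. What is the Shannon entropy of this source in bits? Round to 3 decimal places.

H = −Σ pᵢ log₂ pᵢ.
−0.05·log₂(0.05) = 0.2161
−0.11·log₂(0.11) = 0.3503
−0.34·log₂(0.34) = 0.5292
−0.21·log₂(0.21) = 0.4728
−0.29·log₂(0.29) = 0.5179
Sum ≈ 2.0863 → 2.086 bits.

2.086 bits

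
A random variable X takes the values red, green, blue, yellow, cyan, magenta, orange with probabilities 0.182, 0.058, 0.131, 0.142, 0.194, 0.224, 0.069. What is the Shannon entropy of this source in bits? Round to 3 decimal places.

2.678 bits

H = −Σ pᵢ log₂ pᵢ.
−0.182·log₂(0.182) = 0.4474
−0.058·log₂(0.058) = 0.2383
−0.131·log₂(0.131) = 0.3841
−0.142·log₂(0.142) = 0.3999
−0.194·log₂(0.194) = 0.4590
−0.224·log₂(0.224) = 0.4835
−0.069·log₂(0.069) = 0.2662
Sum ≈ 2.6782 → 2.678 bits.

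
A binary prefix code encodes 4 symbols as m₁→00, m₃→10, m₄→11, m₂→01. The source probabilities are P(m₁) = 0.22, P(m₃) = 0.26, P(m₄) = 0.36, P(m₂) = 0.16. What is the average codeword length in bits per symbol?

L̄ = Σ pᵢ·ℓᵢ = 0.22·2 + 0.26·2 + 0.36·2 + 0.16·2 = 2 bits/symbol.

2 bits/symbol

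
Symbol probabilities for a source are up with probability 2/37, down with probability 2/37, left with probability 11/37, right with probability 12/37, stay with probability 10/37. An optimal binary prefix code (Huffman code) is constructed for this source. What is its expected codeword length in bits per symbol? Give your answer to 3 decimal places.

Repeatedly combine the two least-probable nodes; the expected code length is the sum of the merged weights.
merge 2/37 + 2/37 → 4/37
merge 4/37 + 10/37 → 14/37
merge 11/37 + 12/37 → 23/37
merge 14/37 + 23/37 → 1
L = 4/37 + 14/37 + 23/37 + 1 = 78/37 ≈ 2.108 bits/symbol.

2.108 bits/symbol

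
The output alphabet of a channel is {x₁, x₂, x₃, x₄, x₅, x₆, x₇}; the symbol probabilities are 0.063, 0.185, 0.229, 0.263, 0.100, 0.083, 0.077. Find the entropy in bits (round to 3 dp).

2.610 bits

H = −Σ pᵢ log₂ pᵢ.
−0.063·log₂(0.063) = 0.2513
−0.185·log₂(0.185) = 0.4504
−0.229·log₂(0.229) = 0.4870
−0.263·log₂(0.263) = 0.5068
−0.100·log₂(0.100) = 0.3322
−0.083·log₂(0.083) = 0.2980
−0.077·log₂(0.077) = 0.2848
Sum ≈ 2.6104 → 2.610 bits.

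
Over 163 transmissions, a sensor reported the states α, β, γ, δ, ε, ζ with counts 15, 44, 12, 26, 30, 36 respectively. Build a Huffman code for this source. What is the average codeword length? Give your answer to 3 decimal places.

Probabilities are the counts divided by 163.
Repeatedly combine the two least-probable nodes; the expected code length is the sum of the merged weights.
merge 12/163 + 15/163 → 27/163
merge 26/163 + 27/163 → 53/163
merge 30/163 + 36/163 → 66/163
merge 44/163 + 53/163 → 97/163
merge 66/163 + 97/163 → 1
L = 27/163 + 53/163 + 66/163 + 97/163 + 1 = 406/163 ≈ 2.491 bits/symbol.

2.491 bits/symbol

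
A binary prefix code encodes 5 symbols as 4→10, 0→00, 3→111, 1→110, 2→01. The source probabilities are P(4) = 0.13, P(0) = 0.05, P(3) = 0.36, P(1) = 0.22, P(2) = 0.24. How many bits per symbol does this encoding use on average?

2.58 bits/symbol

L̄ = Σ pᵢ·ℓᵢ = 0.13·2 + 0.05·2 + 0.36·3 + 0.22·3 + 0.24·2 = 2.58 bits/symbol.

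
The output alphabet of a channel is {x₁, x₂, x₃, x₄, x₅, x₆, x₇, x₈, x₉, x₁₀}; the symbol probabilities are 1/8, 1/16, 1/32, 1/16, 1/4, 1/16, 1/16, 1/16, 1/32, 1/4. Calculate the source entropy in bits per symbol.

2.9375 bits

Each probability is a power of 1/2, so log₂(1/p) is an integer.
H = Σ p·log₂(1/p) = 1/8·3 + 1/16·4 + 1/32·5 + 1/16·4 + 1/4·2 + 1/16·4 + 1/16·4 + 1/16·4 + 1/32·5 + 1/4·2 = 2.9375 bits.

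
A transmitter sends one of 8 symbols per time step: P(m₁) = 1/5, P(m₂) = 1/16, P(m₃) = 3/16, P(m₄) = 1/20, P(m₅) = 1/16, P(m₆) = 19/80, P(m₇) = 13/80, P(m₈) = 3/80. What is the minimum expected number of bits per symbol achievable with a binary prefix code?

2.775 bits/symbol

Repeatedly combine the two least-probable nodes; the expected code length is the sum of the merged weights.
merge 3/80 + 1/20 → 7/80
merge 1/16 + 1/16 → 1/8
merge 7/80 + 1/8 → 17/80
merge 13/80 + 3/16 → 7/20
merge 1/5 + 17/80 → 33/80
merge 19/80 + 7/20 → 47/80
merge 33/80 + 47/80 → 1
L = 7/80 + 1/8 + 17/80 + 7/20 + 33/80 + 47/80 + 1 = 111/40 = 2.775 bits/symbol.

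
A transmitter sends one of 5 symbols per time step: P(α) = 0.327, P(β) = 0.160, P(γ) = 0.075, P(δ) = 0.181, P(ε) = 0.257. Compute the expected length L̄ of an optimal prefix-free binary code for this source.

2.235 bits/symbol

Repeatedly combine the two least-probable nodes; the expected code length is the sum of the merged weights.
merge 3/40 + 4/25 → 47/200
merge 181/1000 + 47/200 → 52/125
merge 257/1000 + 327/1000 → 73/125
merge 52/125 + 73/125 → 1
L = 47/200 + 52/125 + 73/125 + 1 = 447/200 = 2.235 bits/symbol.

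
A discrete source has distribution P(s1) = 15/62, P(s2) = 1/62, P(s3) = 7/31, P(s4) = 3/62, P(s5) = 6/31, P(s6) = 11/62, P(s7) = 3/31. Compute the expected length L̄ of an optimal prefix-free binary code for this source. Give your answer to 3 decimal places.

2.565 bits/symbol

Repeatedly combine the two least-probable nodes; the expected code length is the sum of the merged weights.
merge 1/62 + 3/62 → 2/31
merge 2/31 + 3/31 → 5/31
merge 5/31 + 11/62 → 21/62
merge 6/31 + 7/31 → 13/31
merge 15/62 + 21/62 → 18/31
merge 13/31 + 18/31 → 1
L = 2/31 + 5/31 + 21/62 + 13/31 + 18/31 + 1 = 159/62 ≈ 2.565 bits/symbol.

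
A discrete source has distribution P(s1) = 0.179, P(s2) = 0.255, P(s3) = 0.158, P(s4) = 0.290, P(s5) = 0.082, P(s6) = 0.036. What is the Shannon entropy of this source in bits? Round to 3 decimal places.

2.354 bits

H = −Σ pᵢ log₂ pᵢ.
−0.179·log₂(0.179) = 0.4443
−0.255·log₂(0.255) = 0.5027
−0.158·log₂(0.158) = 0.4206
−0.290·log₂(0.290) = 0.5179
−0.082·log₂(0.082) = 0.2959
−0.036·log₂(0.036) = 0.1727
Sum ≈ 2.3540 → 2.354 bits.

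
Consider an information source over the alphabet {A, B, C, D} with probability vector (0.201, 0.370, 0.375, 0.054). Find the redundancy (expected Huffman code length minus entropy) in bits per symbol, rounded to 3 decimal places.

0.126 bits

Entropy H = −Σ p log₂ p ≈ 1.7540 bits.
Huffman merges: 27/500+201/1000→51/200; 51/200+37/100→5/8; 3/8+5/8→1. L = 47/25 ≈ 1.8800.
L − H = 1.8800 − 1.7540 = 0.126 bits.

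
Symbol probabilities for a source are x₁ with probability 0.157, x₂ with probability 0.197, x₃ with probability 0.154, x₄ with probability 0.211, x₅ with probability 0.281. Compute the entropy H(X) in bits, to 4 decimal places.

H = −Σ pᵢ log₂ pᵢ.
−0.157·log₂(0.157) = 0.4194
−0.197·log₂(0.197) = 0.4617
−0.154·log₂(0.154) = 0.4156
−0.211·log₂(0.211) = 0.4736
−0.281·log₂(0.281) = 0.5146
Sum ≈ 2.2850 → 2.2850 bits.

2.2850 bits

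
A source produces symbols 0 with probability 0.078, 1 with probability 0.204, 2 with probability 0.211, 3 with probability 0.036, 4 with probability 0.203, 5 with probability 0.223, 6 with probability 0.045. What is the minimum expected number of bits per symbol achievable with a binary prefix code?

2.602 bits/symbol

Repeatedly combine the two least-probable nodes; the expected code length is the sum of the merged weights.
merge 9/250 + 9/200 → 81/1000
merge 39/500 + 81/1000 → 159/1000
merge 159/1000 + 203/1000 → 181/500
merge 51/250 + 211/1000 → 83/200
merge 223/1000 + 181/500 → 117/200
merge 83/200 + 117/200 → 1
L = 81/1000 + 159/1000 + 181/500 + 83/200 + 117/200 + 1 = 1301/500 = 2.602 bits/symbol.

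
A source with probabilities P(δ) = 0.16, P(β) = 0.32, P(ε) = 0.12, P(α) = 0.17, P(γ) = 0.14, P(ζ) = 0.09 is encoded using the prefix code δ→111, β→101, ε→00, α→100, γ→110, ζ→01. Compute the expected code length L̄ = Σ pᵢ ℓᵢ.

L̄ = Σ pᵢ·ℓᵢ = 0.16·3 + 0.32·3 + 0.12·2 + 0.17·3 + 0.14·3 + 0.09·2 = 2.79 bits/symbol.

2.79 bits/symbol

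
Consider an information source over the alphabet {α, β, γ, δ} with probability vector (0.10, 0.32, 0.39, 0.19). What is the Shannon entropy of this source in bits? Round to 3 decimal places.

H = −Σ pᵢ log₂ pᵢ.
−0.10·log₂(0.10) = 0.3322
−0.32·log₂(0.32) = 0.5260
−0.39·log₂(0.39) = 0.5298
−0.19·log₂(0.19) = 0.4552
Sum ≈ 1.8433 → 1.843 bits.

1.843 bits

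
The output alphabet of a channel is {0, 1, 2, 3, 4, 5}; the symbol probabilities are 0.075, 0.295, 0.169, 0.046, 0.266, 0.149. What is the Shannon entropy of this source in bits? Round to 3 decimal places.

H = −Σ pᵢ log₂ pᵢ.
−0.075·log₂(0.075) = 0.2803
−0.295·log₂(0.295) = 0.5196
−0.169·log₂(0.169) = 0.4335
−0.046·log₂(0.046) = 0.2043
−0.266·log₂(0.266) = 0.5082
−0.149·log₂(0.149) = 0.4092
Sum ≈ 2.3551 → 2.355 bits.

2.355 bits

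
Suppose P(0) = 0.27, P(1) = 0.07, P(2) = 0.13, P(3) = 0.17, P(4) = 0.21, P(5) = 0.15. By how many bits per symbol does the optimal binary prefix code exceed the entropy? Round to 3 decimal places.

Entropy H = −Σ p log₂ p ≈ 2.4792 bits.
Huffman merges: 7/100+13/100→1/5; 3/20+17/100→8/25; 1/5+21/100→41/100; 27/100+8/25→59/100; 41/100+59/100→1. L = 63/25 ≈ 2.5200.
L − H = 2.5200 − 2.4792 = 0.041 bits.

0.041 bits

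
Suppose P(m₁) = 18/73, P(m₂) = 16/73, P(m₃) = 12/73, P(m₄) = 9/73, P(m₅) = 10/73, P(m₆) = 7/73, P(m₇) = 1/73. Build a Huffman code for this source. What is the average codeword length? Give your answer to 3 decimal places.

2.644 bits/symbol

Repeatedly combine the two least-probable nodes; the expected code length is the sum of the merged weights.
merge 1/73 + 7/73 → 8/73
merge 8/73 + 9/73 → 17/73
merge 10/73 + 12/73 → 22/73
merge 16/73 + 17/73 → 33/73
merge 18/73 + 22/73 → 40/73
merge 33/73 + 40/73 → 1
L = 8/73 + 17/73 + 22/73 + 33/73 + 40/73 + 1 = 193/73 ≈ 2.644 bits/symbol.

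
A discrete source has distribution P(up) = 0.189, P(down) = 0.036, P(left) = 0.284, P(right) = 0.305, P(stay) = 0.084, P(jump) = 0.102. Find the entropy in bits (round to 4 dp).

2.3013 bits

H = −Σ pᵢ log₂ pᵢ.
−0.189·log₂(0.189) = 0.4543
−0.036·log₂(0.036) = 0.1727
−0.284·log₂(0.284) = 0.5158
−0.305·log₂(0.305) = 0.5225
−0.084·log₂(0.084) = 0.3002
−0.102·log₂(0.102) = 0.3359
Sum ≈ 2.3013 → 2.3013 bits.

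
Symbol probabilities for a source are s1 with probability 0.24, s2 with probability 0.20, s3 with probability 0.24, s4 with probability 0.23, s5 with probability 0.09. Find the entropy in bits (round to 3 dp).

H = −Σ pᵢ log₂ pᵢ.
−0.24·log₂(0.24) = 0.4941
−0.20·log₂(0.20) = 0.4644
−0.24·log₂(0.24) = 0.4941
−0.23·log₂(0.23) = 0.4877
−0.09·log₂(0.09) = 0.3127
Sum ≈ 2.2530 → 2.253 bits.

2.253 bits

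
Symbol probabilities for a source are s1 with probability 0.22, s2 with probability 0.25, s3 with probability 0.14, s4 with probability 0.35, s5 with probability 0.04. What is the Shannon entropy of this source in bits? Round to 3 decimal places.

2.094 bits

H = −Σ pᵢ log₂ pᵢ.
−0.22·log₂(0.22) = 0.4806
−0.25·log₂(0.25) = 0.5000
−0.14·log₂(0.14) = 0.3971
−0.35·log₂(0.35) = 0.5301
−0.04·log₂(0.04) = 0.1858
Sum ≈ 2.0935 → 2.094 bits.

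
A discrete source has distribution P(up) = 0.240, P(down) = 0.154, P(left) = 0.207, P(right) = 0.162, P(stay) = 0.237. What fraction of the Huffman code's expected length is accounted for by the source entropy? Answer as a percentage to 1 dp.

99.2%

Entropy H = −Σ p log₂ p ≈ 2.2978 bits.
Huffman merges: 77/500+81/500→79/250; 207/1000+237/1000→111/250; 6/25+79/250→139/250; 111/250+139/250→1. L = 579/250 ≈ 2.3160.
Efficiency = H/L = 2.2978/2.3160 = 99.2%.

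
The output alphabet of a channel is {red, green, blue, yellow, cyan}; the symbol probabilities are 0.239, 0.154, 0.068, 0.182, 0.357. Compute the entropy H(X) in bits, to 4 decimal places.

H = −Σ pᵢ log₂ pᵢ.
−0.239·log₂(0.239) = 0.4935
−0.154·log₂(0.154) = 0.4156
−0.068·log₂(0.068) = 0.2637
−0.182·log₂(0.182) = 0.4474
−0.357·log₂(0.357) = 0.5305
Sum ≈ 2.1507 → 2.1507 bits.

2.1507 bits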